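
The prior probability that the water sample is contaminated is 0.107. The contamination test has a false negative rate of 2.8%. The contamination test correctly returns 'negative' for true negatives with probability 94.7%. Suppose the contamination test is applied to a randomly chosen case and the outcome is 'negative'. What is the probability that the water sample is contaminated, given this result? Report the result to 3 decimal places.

Let H be the event that the water sample is contaminated. P(H) = 0.107, so P(¬H) = 0.893. With E the 'negative' result, P(E|H) = 0.028 and P(E|¬H) = 0.947.
P(E) = 0.028·0.107 + 0.947·0.893 = 0.0029960 + 0.84567 = 0.84867.
By Bayes' theorem, P(H|E) = 0.0029960 / 0.84867 = 0.004.

P(H | E) ≈ 0.004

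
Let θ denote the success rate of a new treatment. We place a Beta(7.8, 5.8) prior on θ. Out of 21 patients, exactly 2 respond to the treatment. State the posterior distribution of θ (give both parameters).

Posterior: Beta(9.8, 24.8)

Observing 2 successes and 19 failures updates Beta(7.8, 5.8) by adding the success and failure counts to the two shape parameters: α = 7.8+2 = 9.8, β = 5.8+19 = 24.8.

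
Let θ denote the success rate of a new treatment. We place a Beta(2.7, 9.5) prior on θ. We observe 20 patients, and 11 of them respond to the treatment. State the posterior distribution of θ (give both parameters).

Posterior: Beta(13.7, 18.5)

The binomial likelihood is conjugate to the Beta prior: with 11 successes and 9 failures, the posterior is Beta(2.7+11, 9.5+9) = Beta(13.7, 18.5).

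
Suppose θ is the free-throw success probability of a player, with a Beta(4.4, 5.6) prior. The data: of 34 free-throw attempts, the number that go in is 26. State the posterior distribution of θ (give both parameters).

Posterior: Beta(30.4, 13.6)

Observing 26 successes and 8 failures updates Beta(4.4, 5.6) by adding the success and failure counts to the two shape parameters: α = 4.4+26 = 30.4, β = 5.6+8 = 13.6.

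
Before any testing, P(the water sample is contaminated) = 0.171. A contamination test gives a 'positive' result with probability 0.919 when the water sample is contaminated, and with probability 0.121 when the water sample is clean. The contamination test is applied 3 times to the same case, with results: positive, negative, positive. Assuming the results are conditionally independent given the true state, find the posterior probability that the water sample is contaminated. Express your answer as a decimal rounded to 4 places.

Let H be the event that the water sample is contaminated; start with P(H) = 0.171. P('positive'|H) = 0.919, P('positive'|¬H) = 0.121.
Update on result 1 ('positive'): P(H) ← 0.919·0.1710 / (0.919·0.1710 + 0.121·0.8290) = 0.15715/0.25746 = 0.6104.
Update on result 2 ('negative'): P(H) ← 0.081·0.6104 / (0.081·0.6104 + 0.879·0.3896) = 0.049441/0.39191 = 0.1262.
Update on result 3 ('positive'): P(H) ← 0.919·0.1262 / (0.919·0.1262 + 0.121·0.8738) = 0.11594/0.22167 = 0.5230.

Posterior P(H) ≈ 0.5230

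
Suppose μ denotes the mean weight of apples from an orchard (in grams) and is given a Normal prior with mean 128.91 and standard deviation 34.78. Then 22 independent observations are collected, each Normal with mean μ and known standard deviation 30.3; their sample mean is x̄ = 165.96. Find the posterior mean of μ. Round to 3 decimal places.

With known σ, the Normal prior is conjugate. Weight on the data is w = (n/σ²)/(n/σ² + 1/τ₀²) = 0.0239628/(0.0239628+0.00082669) = 0.96665.
Posterior mean = w·x̄ + (1−w)·μ₀ = 0.96665·165.96 + 0.033348·128.91 = 164.724.

Posterior mean ≈ 164.724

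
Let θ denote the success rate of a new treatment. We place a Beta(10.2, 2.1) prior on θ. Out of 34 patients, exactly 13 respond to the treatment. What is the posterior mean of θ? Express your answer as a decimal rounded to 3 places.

The binomial likelihood is conjugate to the Beta prior: with 13 successes and 21 failures, the posterior is Beta(10.2+13, 2.1+21) = Beta(23.2, 23.1).
E[θ | data] = 23.2/(23.2+23.1) = 0.501.

Posterior mean ≈ 0.501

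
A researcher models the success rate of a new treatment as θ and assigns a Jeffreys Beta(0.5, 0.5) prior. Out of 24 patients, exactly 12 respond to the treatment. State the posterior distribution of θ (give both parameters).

The binomial likelihood is conjugate to the Beta prior: with 12 successes and 12 failures, the posterior is Beta(0.5+12, 0.5+12) = Beta(12.5, 12.5).

Posterior: Beta(12.5, 12.5)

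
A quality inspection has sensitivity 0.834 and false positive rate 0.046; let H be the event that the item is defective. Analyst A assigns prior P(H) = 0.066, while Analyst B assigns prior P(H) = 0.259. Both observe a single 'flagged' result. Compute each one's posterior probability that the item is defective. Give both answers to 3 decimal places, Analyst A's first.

P('+'|H) = 0.834, P('+'|¬H) = 0.046.
Analyst A: numerator 0.834·0.066 = 0.055044; evidence = 0.055044+0.046·0.934 = 0.098008; posterior = 0.562.
Analyst B: numerator 0.834·0.259 = 0.21601; evidence = 0.21601+0.046·0.741 = 0.25009; posterior = 0.864.

Analyst A: 0.562; Analyst B: 0.864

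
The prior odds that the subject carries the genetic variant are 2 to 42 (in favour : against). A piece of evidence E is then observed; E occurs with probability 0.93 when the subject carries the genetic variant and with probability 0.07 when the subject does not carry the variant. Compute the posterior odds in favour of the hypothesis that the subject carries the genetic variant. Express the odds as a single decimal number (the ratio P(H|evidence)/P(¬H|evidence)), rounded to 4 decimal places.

Posterior odds ≈ 0.6327

Prior odds = 2/42 = 0.047619.
Likelihood ratio for E = 0.93/0.07 = 13.286.
Posterior odds = prior odds × LR = 0.63265.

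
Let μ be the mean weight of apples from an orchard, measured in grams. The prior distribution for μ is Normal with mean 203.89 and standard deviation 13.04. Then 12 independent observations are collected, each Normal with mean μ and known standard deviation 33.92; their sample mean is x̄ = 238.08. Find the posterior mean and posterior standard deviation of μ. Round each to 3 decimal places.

Prior precision 1/τ₀² = 1/13.04² = 0.00588091; data precision n/σ² = 12/33.92² = 0.0104296.
Posterior precision = 0.00588091 + 0.0104296 = 0.0163106, giving posterior SD = 1/√0.0163106 = 7.830.
Posterior mean = (0.00588091·203.89 + 0.0104296·238.08) / 0.0163106 = 225.752.

Posterior mean ≈ 225.752; posterior SD ≈ 7.830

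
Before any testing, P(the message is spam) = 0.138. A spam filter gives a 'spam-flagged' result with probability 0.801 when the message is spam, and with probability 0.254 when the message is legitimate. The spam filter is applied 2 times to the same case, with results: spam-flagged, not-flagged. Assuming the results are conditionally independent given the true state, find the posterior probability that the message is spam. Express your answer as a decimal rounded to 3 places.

Let H be the event that the message is spam; start with P(H) = 0.138. P('spam-flagged'|H) = 0.801, P('spam-flagged'|¬H) = 0.254.
Update on result 1 ('spam-flagged'): P(H) ← 0.801·0.1380 / (0.801·0.1380 + 0.254·0.8620) = 0.11054/0.32949 = 0.3355.
Update on result 2 ('not-flagged'): P(H) ← 0.199·0.3355 / (0.199·0.3355 + 0.746·0.6645) = 0.066762/0.56249 = 0.1187.

Posterior P(H) ≈ 0.119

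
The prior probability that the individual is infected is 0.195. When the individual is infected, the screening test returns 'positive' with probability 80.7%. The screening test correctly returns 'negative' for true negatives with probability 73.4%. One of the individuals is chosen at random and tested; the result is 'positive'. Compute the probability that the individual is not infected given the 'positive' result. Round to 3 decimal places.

P(¬H | E) ≈ 0.576

Write H for 'the individual is infected'. Prior odds H:¬H = 0.195/0.805 = 0.24224. For the 'positive' outcome, the likelihood ratio is 0.807/0.266 = 3.0338.
Posterior odds = 0.24224 × 3.0338 = 0.73490, so P(H|E) = 0.73490/(1+0.73490) = 0.424. Then P(¬H|E) = 1 − 0.424 = 0.576.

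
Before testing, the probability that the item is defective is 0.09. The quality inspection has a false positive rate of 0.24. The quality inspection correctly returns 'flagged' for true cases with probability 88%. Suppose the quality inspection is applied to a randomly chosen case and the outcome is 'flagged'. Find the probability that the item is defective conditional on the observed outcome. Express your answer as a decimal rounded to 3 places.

Write H for 'the item is defective'. Prior odds H:¬H = 0.09/0.91 = 0.098901. For the 'flagged' outcome, the likelihood ratio is 0.88/0.24 = 3.6667.
Posterior odds = 0.098901 × 3.6667 = 0.36264, so P(H|E) = 0.36264/(1+0.36264) = 0.266.

P(H | E) ≈ 0.266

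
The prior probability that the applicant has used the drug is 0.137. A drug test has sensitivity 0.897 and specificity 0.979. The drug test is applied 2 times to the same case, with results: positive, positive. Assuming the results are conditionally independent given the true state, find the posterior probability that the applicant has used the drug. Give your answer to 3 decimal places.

Posterior P(H) ≈ 0.997

With H the event that the applicant has used the drug, the joint likelihood of the observed sequence is P(data|H) = 0.897·0.897 = 0.80461 and P(data|¬H) = 0.021·0.021 = 0.00044100.
Bayes: P(H|data) = 0.137·0.80461 / (0.137·0.80461 + 0.863·0.00044100) = 0.11023/0.11061 = 0.9966.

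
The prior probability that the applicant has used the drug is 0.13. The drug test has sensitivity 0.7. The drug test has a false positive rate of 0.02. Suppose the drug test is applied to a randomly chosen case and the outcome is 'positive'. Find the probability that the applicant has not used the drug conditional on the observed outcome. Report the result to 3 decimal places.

Write H for 'the applicant has used the drug'. Prior odds H:¬H = 0.13/0.87 = 0.14943. For the 'positive' outcome, the likelihood ratio is 0.7/0.02 = 35.000.
Posterior odds = 0.14943 × 35.000 = 5.2299, so P(H|E) = 5.2299/(1+5.2299) = 0.839. Then P(¬H|E) = 1 − 0.839 = 0.161.

P(¬H | E) ≈ 0.161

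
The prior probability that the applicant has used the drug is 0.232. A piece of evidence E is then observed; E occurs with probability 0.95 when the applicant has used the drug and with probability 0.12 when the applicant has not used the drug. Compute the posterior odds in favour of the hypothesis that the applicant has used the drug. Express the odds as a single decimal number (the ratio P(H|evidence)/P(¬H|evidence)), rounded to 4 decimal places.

Prior odds = 0.232/(1−0.232) = 0.30208. In log-odds, ln(0.30208) = -1.1971.
Add log likelihood ratio: ln(7.9167) = 2.0690.
Posterior log-odds = 0.87192, so posterior odds = exp(0.87192) = 2.3915.

Posterior odds ≈ 2.3915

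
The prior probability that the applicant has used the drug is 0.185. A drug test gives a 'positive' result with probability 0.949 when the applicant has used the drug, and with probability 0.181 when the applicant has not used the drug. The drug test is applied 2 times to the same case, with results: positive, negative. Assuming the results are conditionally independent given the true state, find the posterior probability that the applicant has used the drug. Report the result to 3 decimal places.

Let H be the event that the applicant has used the drug; start with P(H) = 0.185. P('positive'|H) = 0.949, P('positive'|¬H) = 0.181.
Update on result 1 ('positive'): P(H) ← 0.949·0.1850 / (0.949·0.1850 + 0.181·0.8150) = 0.17556/0.32308 = 0.5434.
Update on result 2 ('negative'): P(H) ← 0.051·0.5434 / (0.051·0.5434 + 0.819·0.4566) = 0.027714/0.40166 = 0.0690.

Posterior P(H) ≈ 0.069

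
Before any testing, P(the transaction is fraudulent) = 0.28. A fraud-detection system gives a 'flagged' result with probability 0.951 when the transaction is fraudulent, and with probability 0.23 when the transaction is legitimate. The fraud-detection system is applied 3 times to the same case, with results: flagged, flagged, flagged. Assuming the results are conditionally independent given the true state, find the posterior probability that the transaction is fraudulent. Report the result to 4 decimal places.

Let H be the event that the transaction is fraudulent; start with P(H) = 0.28. P('flagged'|H) = 0.951, P('flagged'|¬H) = 0.23.
Update on result 1 ('flagged'): P(H) ← 0.951·0.2800 / (0.951·0.2800 + 0.23·0.7200) = 0.26628/0.43188 = 0.6166.
Update on result 2 ('flagged'): P(H) ← 0.951·0.6166 / (0.951·0.6166 + 0.23·0.3834) = 0.58635/0.67454 = 0.8693.
Update on result 3 ('flagged'): P(H) ← 0.951·0.8693 / (0.951·0.8693 + 0.23·0.1307) = 0.82666/0.85673 = 0.9649.

Posterior P(H) ≈ 0.9649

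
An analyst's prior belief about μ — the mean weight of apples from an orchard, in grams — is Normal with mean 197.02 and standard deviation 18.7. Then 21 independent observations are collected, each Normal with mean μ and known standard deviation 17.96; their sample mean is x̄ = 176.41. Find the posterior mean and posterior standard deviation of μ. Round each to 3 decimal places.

Prior precision 1/τ₀² = 1/18.7² = 0.00285968; data precision n/σ² = 21/17.96² = 0.0651038.
Posterior precision = 0.00285968 + 0.0651038 = 0.0679635, giving posterior SD = 1/√0.0679635 = 3.836.
Posterior mean = (0.00285968·197.02 + 0.0651038·176.41) / 0.0679635 = 177.277.

Posterior mean ≈ 177.277; posterior SD ≈ 3.836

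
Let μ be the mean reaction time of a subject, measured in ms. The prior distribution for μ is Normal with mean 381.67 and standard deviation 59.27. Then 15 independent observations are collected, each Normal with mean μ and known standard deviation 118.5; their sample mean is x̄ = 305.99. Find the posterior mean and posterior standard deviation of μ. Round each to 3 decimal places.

Posterior mean ≈ 321.914; posterior SD ≈ 27.188

With known σ, the Normal prior is conjugate. Weight on the data is w = (n/σ²)/(n/σ² + 1/τ₀²) = 0.00106820/(0.00106820+0.00028466) = 0.78959.
Posterior mean = w·x̄ + (1−w)·μ₀ = 0.78959·305.99 + 0.21041·381.67 = 321.914. Posterior variance = 1/(0.00106820+0.00028466) = 739.171, so SD = 27.188.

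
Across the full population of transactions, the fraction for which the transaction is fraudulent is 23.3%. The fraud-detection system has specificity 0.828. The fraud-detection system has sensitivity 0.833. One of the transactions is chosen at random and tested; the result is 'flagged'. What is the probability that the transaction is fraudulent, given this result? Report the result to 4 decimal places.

Let H be the event that the transaction is fraudulent. P(H) = 0.233, so P(¬H) = 0.767. With E the 'flagged' result, P(E|H) = 0.833 and P(E|¬H) = 0.172.
P(E) = 0.833·0.233 + 0.172·0.767 = 0.19409 + 0.13192 = 0.32601.
By Bayes' theorem, P(H|E) = 0.19409 / 0.32601 = 0.5953.

P(H | E) ≈ 0.5953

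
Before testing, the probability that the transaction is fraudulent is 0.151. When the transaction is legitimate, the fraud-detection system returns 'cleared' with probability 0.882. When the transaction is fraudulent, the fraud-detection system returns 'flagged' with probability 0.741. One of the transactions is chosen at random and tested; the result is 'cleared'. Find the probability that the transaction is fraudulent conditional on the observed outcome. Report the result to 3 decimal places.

P(H | E) ≈ 0.050

Write H for 'the transaction is fraudulent'. Prior odds H:¬H = 0.151/0.849 = 0.17786. For the 'cleared' outcome, the likelihood ratio is 0.259/0.882 = 0.29365.
Posterior odds = 0.17786 × 0.29365 = 0.052228, so P(H|E) = 0.052228/(1+0.052228) = 0.050.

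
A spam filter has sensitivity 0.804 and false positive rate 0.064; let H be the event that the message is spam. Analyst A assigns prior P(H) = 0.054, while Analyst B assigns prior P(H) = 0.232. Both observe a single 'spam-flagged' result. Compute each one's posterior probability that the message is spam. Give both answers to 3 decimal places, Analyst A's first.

The likelihood ratio for a 'spam-flagged' result is 0.804/0.064 = 12.562.
Analyst A: prior odds 0.054/0.946 = 0.057082; posterior odds 0.71710; posterior probability 0.418.
Analyst B: prior odds 0.232/0.768 = 0.30208; posterior odds 3.7949; posterior probability 0.791.

Analyst A: 0.418; Analyst B: 0.791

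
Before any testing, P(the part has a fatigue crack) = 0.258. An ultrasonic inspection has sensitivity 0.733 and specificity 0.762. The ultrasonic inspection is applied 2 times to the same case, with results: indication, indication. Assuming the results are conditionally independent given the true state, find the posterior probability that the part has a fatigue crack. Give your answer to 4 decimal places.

With H the event that the part has a fatigue crack, the joint likelihood of the observed sequence is P(data|H) = 0.733·0.733 = 0.53729 and P(data|¬H) = 0.238·0.238 = 0.056644.
Bayes: P(H|data) = 0.258·0.53729 / (0.258·0.53729 + 0.742·0.056644) = 0.13862/0.18065 = 0.7673.

Posterior P(H) ≈ 0.7673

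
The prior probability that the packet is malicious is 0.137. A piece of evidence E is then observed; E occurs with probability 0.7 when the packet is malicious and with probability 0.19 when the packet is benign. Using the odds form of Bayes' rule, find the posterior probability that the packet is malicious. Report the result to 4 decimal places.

Prior odds = 0.137/(1−0.137) = 0.15875. In log-odds, ln(0.15875) = -1.8404.
Add log likelihood ratio: ln(3.6842) = 1.3041.
Posterior log-odds = -0.53638, so posterior odds = exp(-0.53638) = 0.58486. Converting, P(H|E) = 0.58486/1.5849 = 0.3690.

Posterior probability ≈ 0.3690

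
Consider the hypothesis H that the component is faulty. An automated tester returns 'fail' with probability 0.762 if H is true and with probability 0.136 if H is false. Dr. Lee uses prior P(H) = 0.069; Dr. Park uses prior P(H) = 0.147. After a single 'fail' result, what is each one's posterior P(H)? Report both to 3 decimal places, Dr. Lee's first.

Dr. Lee: 0.293; Dr. Park: 0.491

The likelihood ratio for a 'fail' result is 0.762/0.136 = 5.6029.
Dr. Lee: prior odds 0.069/0.931 = 0.074114; posterior odds 0.41526; posterior probability 0.293.
Dr. Park: prior odds 0.147/0.853 = 0.17233; posterior odds 0.96557; posterior probability 0.491.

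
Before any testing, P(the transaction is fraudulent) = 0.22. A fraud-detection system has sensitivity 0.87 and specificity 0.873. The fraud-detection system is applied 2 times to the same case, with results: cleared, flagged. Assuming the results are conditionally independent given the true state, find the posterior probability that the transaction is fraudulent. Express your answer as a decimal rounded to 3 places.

Posterior P(H) ≈ 0.223

With H the event that the transaction is fraudulent, the joint likelihood of the observed sequence is P(data|H) = 0.13·0.87 = 0.11310 and P(data|¬H) = 0.873·0.127 = 0.11087.
Bayes: P(H|data) = 0.22·0.11310 / (0.22·0.11310 + 0.78·0.11087) = 0.024882/0.11136 = 0.2234.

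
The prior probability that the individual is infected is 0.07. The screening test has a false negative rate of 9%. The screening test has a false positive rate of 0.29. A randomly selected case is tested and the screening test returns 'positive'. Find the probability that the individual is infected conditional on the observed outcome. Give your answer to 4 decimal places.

P(H | E) ≈ 0.1911

Let H be the event that the individual is infected. P(H) = 0.07, so P(¬H) = 0.93. With E the 'positive' result, P(E|H) = 0.91 and P(E|¬H) = 0.29.
P(E) = 0.91·0.07 + 0.29·0.93 = 0.063700 + 0.26970 = 0.33340.
By Bayes' theorem, P(H|E) = 0.063700 / 0.33340 = 0.1911.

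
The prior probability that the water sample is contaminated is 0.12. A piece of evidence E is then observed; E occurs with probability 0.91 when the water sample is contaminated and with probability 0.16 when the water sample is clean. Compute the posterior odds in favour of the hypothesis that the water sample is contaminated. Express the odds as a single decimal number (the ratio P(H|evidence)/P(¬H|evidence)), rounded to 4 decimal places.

Posterior odds ≈ 0.7756

Prior odds = 0.12/(1−0.12) = 0.13636.
Likelihood ratio for E = 0.91/0.16 = 5.6875.
Posterior odds = prior odds × LR = 0.77557.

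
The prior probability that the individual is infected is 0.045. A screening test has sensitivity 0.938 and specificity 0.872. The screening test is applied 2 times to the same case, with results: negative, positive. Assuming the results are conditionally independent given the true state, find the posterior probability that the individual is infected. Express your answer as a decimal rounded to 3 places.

Let H be the event that the individual is infected; start with P(H) = 0.045. P('positive'|H) = 0.938, P('positive'|¬H) = 0.128.
Update on result 1 ('negative'): P(H) ← 0.062·0.0450 / (0.062·0.0450 + 0.872·0.9550) = 0.0027900/0.83555 = 0.0033.
Update on result 2 ('positive'): P(H) ← 0.938·0.0033 / (0.938·0.0033 + 0.128·0.9967) = 0.0031321/0.13070 = 0.0240.

Posterior P(H) ≈ 0.024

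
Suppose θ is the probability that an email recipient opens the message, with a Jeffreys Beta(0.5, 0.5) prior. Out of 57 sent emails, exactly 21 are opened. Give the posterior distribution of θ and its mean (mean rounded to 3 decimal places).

Posterior: Beta(21.5, 36.5); mean ≈ 0.371

Observing 21 successes and 36 failures updates Beta(0.5, 0.5) by adding the success and failure counts to the two shape parameters: α = 0.5+21 = 21.5, β = 0.5+36 = 36.5.
E[θ | data] = 21.5/(21.5+36.5) = 0.371.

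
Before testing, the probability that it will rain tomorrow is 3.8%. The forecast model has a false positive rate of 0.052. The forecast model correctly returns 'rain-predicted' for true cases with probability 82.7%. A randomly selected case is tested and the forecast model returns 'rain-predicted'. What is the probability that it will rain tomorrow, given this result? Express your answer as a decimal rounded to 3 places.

P(H | E) ≈ 0.386

Write H for 'it will rain tomorrow'. Prior odds H:¬H = 0.038/0.962 = 0.039501. For the 'rain-predicted' outcome, the likelihood ratio is 0.827/0.052 = 15.904.
Posterior odds = 0.039501 × 15.904 = 0.62822, so P(H|E) = 0.62822/(1+0.62822) = 0.386.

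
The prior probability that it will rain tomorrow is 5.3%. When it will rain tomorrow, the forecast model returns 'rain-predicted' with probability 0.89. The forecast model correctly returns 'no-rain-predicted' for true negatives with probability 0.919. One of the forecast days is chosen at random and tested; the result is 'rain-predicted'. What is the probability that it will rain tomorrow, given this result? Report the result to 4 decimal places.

Let H be the event that it will rain tomorrow. P(H) = 0.053, so P(¬H) = 0.947. With E the 'rain-predicted' result, P(E|H) = 0.89 and P(E|¬H) = 0.081.
P(E) = 0.89·0.053 + 0.081·0.947 = 0.047170 + 0.076707 = 0.12388.
By Bayes' theorem, P(H|E) = 0.047170 / 0.12388 = 0.3808.

P(H | E) ≈ 0.3808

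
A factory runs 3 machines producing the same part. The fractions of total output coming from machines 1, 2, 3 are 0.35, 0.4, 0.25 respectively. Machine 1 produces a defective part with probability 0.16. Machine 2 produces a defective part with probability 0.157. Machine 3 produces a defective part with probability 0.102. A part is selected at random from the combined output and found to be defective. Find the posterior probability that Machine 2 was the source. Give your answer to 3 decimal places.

Tabulate prior·likelihood by source: [1] prior 0.35, lik 0.16, product 0.05600; [2] prior 0.4, lik 0.157, product 0.06280; [3] prior 0.25, lik 0.102, product 0.02550.
Normalizing constant = 0.14430; the posterior for Machine 2 is its product over the sum, 0.06280/0.14430 = 0.435.

Posterior probability ≈ 0.435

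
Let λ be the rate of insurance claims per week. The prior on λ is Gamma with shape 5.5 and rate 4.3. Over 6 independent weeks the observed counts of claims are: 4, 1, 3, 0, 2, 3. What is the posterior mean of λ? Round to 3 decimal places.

The Poisson likelihood adds the total count to the shape and the number of exposure periods to the rate. Here ∑xᵢ = 13 and n = 6, so shape 5.5→18.5 and rate 4.3→10.3.
Posterior mean = shape/rate = 18.5/10.3 = 1.796.

Posterior mean ≈ 1.796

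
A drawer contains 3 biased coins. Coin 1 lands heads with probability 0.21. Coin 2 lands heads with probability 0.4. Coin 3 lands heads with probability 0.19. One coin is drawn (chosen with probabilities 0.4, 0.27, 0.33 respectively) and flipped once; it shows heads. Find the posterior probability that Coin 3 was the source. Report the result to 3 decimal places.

P(heads|C1) = 0.21; P(heads|C2) = 0.4; P(heads|C3) = 0.19.
Prior × likelihood for each source: 0.4·0.21=0.08400, 0.27·0.4=0.1080, 0.33·0.19=0.06270. Summing gives P(heads) = 0.25470.
P(Coin 3 | heads) = 0.06270 / 0.25470 = 0.246.

Posterior probability ≈ 0.246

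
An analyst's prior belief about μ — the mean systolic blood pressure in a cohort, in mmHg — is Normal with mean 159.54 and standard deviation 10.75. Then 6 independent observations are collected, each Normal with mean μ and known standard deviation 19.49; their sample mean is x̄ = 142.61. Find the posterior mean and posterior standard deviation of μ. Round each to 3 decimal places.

Posterior mean ≈ 148.602; posterior SD ≈ 6.395

With known σ, the Normal prior is conjugate. Weight on the data is w = (n/σ²)/(n/σ² + 1/τ₀²) = 0.0157953/(0.0157953+0.00865333) = 0.64606.
Posterior mean = w·x̄ + (1−w)·μ₀ = 0.64606·142.61 + 0.35394·159.54 = 148.602. Posterior variance = 1/(0.0157953+0.00865333) = 40.9021, so SD = 6.395.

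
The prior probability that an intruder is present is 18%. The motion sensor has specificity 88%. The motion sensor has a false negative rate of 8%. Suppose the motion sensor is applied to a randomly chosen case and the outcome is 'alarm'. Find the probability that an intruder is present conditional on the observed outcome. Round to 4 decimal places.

Let H be the event that an intruder is present. P(H) = 0.18, so P(¬H) = 0.82. With E the 'alarm' result, P(E|H) = 0.92 and P(E|¬H) = 0.12.
P(E) = 0.92·0.18 + 0.12·0.82 = 0.16560 + 0.098400 = 0.26400.
By Bayes' theorem, P(H|E) = 0.16560 / 0.26400 = 0.6273.

P(H | E) ≈ 0.6273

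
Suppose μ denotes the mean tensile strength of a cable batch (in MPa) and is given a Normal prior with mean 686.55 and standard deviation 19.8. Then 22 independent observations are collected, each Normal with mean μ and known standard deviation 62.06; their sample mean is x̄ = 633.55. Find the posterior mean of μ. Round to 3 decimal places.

With known σ, the Normal prior is conjugate. Weight on the data is w = (n/σ²)/(n/σ² + 1/τ₀²) = 0.00571214/(0.00571214+0.00255076) = 0.69130.
Posterior mean = w·x̄ + (1−w)·μ₀ = 0.69130·633.55 + 0.30870·686.55 = 649.911.

Posterior mean ≈ 649.911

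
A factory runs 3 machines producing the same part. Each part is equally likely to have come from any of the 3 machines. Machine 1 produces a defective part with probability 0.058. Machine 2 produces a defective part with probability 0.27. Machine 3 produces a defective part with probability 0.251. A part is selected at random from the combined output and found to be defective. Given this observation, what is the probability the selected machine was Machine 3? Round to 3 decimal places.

Tabulate prior·likelihood by source: [1] prior 0.333333, lik 0.058, product 0.01933; [2] prior 0.333333, lik 0.27, product 0.09000; [3] prior 0.333333, lik 0.251, product 0.08367.
Normalizing constant = 0.19300; the posterior for Machine 3 is its product over the sum, 0.08367/0.19300 = 0.434.

Posterior probability ≈ 0.434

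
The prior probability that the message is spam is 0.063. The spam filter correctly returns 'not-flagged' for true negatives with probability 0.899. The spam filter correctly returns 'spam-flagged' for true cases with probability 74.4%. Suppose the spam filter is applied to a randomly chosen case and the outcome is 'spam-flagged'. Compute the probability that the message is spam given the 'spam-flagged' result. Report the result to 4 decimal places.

P(H | E) ≈ 0.3312

Write H for 'the message is spam'. Prior odds H:¬H = 0.063/0.937 = 0.067236. For the 'spam-flagged' outcome, the likelihood ratio is 0.744/0.101 = 7.3663.
Posterior odds = 0.067236 × 7.3663 = 0.49528, so P(H|E) = 0.49528/(1+0.49528) = 0.3312.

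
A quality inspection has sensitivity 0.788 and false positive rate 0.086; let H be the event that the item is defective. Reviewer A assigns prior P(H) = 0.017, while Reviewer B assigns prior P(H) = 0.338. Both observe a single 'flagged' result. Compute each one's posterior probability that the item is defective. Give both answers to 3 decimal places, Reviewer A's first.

P('+'|H) = 0.788, P('+'|¬H) = 0.086.
Reviewer A: numerator 0.788·0.017 = 0.013396; evidence = 0.013396+0.086·0.983 = 0.097934; posterior = 0.137.
Reviewer B: numerator 0.788·0.338 = 0.26634; evidence = 0.26634+0.086·0.662 = 0.32328; posterior = 0.824.

Reviewer A: 0.137; Reviewer B: 0.824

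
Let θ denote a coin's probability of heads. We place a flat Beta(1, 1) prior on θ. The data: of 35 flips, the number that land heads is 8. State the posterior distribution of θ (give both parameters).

Posterior: Beta(9, 28)

Observing 8 successes and 27 failures updates Beta(1, 1) by adding the success and failure counts to the two shape parameters: α = 1+8 = 9, β = 1+27 = 28.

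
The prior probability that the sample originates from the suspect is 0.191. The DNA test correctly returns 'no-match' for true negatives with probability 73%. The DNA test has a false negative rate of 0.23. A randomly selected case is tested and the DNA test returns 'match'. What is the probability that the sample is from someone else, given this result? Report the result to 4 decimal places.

P(¬H | E) ≈ 0.5976

Write H for 'the sample originates from the suspect'. Prior odds H:¬H = 0.191/0.809 = 0.23609. For the 'match' outcome, the likelihood ratio is 0.77/0.27 = 2.8519.
Posterior odds = 0.23609 × 2.8519 = 0.67330, so P(H|E) = 0.67330/(1+0.67330) = 0.4024. Then P(¬H|E) = 1 − 0.4024 = 0.5976.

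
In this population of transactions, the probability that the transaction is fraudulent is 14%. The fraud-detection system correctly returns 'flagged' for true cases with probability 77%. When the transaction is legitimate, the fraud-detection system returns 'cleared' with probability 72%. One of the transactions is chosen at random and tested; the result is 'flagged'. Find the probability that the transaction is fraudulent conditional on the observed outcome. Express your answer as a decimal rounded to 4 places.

P(H | E) ≈ 0.3092

Let H be the event that the transaction is fraudulent. P(H) = 0.14, so P(¬H) = 0.86. With E the 'flagged' result, P(E|H) = 0.77 and P(E|¬H) = 0.28.
P(E) = 0.77·0.14 + 0.28·0.86 = 0.10780 + 0.24080 = 0.34860.
By Bayes' theorem, P(H|E) = 0.10780 / 0.34860 = 0.3092.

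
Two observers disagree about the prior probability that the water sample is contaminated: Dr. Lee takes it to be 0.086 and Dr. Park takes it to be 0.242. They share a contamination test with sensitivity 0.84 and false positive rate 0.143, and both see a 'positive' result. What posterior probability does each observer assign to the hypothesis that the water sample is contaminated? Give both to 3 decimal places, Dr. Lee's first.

The likelihood ratio for a 'positive' result is 0.84/0.143 = 5.8741.
Dr. Lee: prior odds 0.086/0.914 = 0.094092; posterior odds 0.55271; posterior probability 0.356.
Dr. Park: prior odds 0.242/0.758 = 0.31926; posterior odds 1.8754; posterior probability 0.652.

Dr. Lee: 0.356; Dr. Park: 0.652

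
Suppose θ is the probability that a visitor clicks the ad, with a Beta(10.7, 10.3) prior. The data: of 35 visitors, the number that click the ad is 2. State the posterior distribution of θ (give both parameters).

The binomial likelihood is conjugate to the Beta prior: with 2 successes and 33 failures, the posterior is Beta(10.7+2, 10.3+33) = Beta(12.7, 43.3).

Posterior: Beta(12.7, 43.3)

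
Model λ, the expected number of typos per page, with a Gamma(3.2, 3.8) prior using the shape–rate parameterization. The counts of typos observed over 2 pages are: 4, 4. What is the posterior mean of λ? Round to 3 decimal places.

Total count ∑xᵢ = 8 over n = 2 pages.
Gamma is conjugate to the Poisson likelihood: posterior is Gamma(shape = 3.2+8 = 11.2, rate = 3.8+2 = 5.8).
Posterior mean = shape/rate = 11.2/5.8 = 1.931.

Posterior mean ≈ 1.931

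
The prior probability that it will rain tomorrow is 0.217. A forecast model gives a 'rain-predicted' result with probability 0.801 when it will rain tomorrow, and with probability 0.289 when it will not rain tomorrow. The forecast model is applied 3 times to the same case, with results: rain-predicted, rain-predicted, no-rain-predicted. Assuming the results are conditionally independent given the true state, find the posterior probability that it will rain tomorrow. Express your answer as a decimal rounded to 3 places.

Posterior P(H) ≈ 0.373

Let H be the event that it will rain tomorrow; start with P(H) = 0.217. P('rain-predicted'|H) = 0.801, P('rain-predicted'|¬H) = 0.289.
Update on result 1 ('rain-predicted'): P(H) ← 0.801·0.2170 / (0.801·0.2170 + 0.289·0.7830) = 0.17382/0.40010 = 0.4344.
Update on result 2 ('rain-predicted'): P(H) ← 0.801·0.4344 / (0.801·0.4344 + 0.289·0.5656) = 0.34798/0.51143 = 0.6804.
Update on result 3 ('no-rain-predicted'): P(H) ← 0.199·0.6804 / (0.199·0.6804 + 0.711·0.3196) = 0.13540/0.36263 = 0.3734.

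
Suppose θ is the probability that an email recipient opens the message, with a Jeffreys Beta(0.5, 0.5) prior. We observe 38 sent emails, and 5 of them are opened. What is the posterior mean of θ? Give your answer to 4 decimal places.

Observing 5 successes and 33 failures updates Beta(0.5, 0.5) by adding the success and failure counts to the two shape parameters: α = 0.5+5 = 5.5, β = 0.5+33 = 33.5.
E[θ | data] = 5.5/(5.5+33.5) = 0.1410.

Posterior mean ≈ 0.1410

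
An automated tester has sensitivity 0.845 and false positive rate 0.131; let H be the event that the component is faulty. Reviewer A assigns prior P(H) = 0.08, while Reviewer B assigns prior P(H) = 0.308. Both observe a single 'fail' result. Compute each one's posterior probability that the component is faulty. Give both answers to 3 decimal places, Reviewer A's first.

P('+'|H) = 0.845, P('+'|¬H) = 0.131.
Reviewer A: numerator 0.845·0.08 = 0.067600; evidence = 0.067600+0.131·0.92 = 0.18812; posterior = 0.359.
Reviewer B: numerator 0.845·0.308 = 0.26026; evidence = 0.26026+0.131·0.692 = 0.35091; posterior = 0.742.

Reviewer A: 0.359; Reviewer B: 0.742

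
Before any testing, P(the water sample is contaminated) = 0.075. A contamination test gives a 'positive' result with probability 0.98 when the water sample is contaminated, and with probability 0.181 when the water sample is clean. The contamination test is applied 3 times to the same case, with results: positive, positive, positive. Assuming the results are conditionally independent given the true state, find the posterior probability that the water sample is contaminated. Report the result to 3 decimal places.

With H the event that the water sample is contaminated, the joint likelihood of the observed sequence is P(data|H) = 0.98·0.98·0.98 = 0.94119 and P(data|¬H) = 0.181·0.181·0.181 = 0.0059297.
Bayes: P(H|data) = 0.075·0.94119 / (0.075·0.94119 + 0.925·0.0059297) = 0.070589/0.076074 = 0.9279.

Posterior P(H) ≈ 0.928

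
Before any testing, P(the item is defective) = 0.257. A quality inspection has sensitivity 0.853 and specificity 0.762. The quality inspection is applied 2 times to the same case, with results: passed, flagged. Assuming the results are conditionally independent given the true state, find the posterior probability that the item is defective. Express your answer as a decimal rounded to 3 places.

Posterior P(H) ≈ 0.193

Let H be the event that the item is defective; start with P(H) = 0.257. P('flagged'|H) = 0.853, P('flagged'|¬H) = 0.238.
Update on result 1 ('passed'): P(H) ← 0.147·0.2570 / (0.147·0.2570 + 0.762·0.7430) = 0.037779/0.60395 = 0.0626.
Update on result 2 ('flagged'): P(H) ← 0.853·0.0626 / (0.853·0.0626 + 0.238·0.9374) = 0.053358/0.27647 = 0.1930.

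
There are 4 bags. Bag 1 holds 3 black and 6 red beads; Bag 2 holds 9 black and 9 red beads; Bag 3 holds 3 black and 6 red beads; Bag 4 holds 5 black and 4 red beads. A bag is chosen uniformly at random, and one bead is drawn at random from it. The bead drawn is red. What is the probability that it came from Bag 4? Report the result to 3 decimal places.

P(red|Bag 1) = 0.6667; P(red|Bag 2) = 0.5; P(red|Bag 3) = 0.6667; P(red|Bag 4) = 0.4444.
Prior × likelihood for each source: 0.25·0.6667=0.1667, 0.25·0.5=0.1250, 0.25·0.6667=0.1667, 0.25·0.4444=0.1111. Summing gives P(red) = 0.56944.
P(Bag 4 | red) = 0.1111 / 0.56944 = 0.195.

Posterior probability ≈ 0.195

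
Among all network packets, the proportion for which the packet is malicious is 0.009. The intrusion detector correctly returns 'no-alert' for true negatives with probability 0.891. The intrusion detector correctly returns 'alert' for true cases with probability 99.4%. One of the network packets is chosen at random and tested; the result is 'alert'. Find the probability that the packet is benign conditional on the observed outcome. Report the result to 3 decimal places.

P(¬H | E) ≈ 0.924

Let H be the event that the packet is malicious. P(H) = 0.009, so P(¬H) = 0.991. With E the 'alert' result, P(E|H) = 0.994 and P(E|¬H) = 0.109.
P(E) = 0.994·0.009 + 0.109·0.991 = 0.0089460 + 0.10802 = 0.11696.
By Bayes' theorem, P(H|E) = 0.0089460 / 0.11696 = 0.076. Hence P(¬H|E) = 1 − 0.076 = 0.924.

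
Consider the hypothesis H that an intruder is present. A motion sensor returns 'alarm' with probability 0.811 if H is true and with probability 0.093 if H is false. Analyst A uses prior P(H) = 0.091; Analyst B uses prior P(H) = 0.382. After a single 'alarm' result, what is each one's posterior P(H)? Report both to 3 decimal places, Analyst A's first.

Analyst A: 0.466; Analyst B: 0.844

The likelihood ratio for an 'alarm' result is 0.811/0.093 = 8.7204.
Analyst A: prior odds 0.091/0.909 = 0.10011; posterior odds 0.87300; posterior probability 0.466.
Analyst B: prior odds 0.382/0.618 = 0.61812; posterior odds 5.3903; posterior probability 0.844.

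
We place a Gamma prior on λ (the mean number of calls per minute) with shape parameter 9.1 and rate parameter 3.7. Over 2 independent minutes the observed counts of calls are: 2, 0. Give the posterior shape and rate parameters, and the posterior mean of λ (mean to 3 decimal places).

Posterior: Gamma(shape=11.1, rate=5.7); mean ≈ 1.947

Total count ∑xᵢ = 2 over n = 2 minutes.
Gamma is conjugate to the Poisson likelihood: posterior is Gamma(shape = 9.1+2 = 11.1, rate = 3.7+2 = 5.7).
E[λ | data] = 11.1/5.7 = 1.947.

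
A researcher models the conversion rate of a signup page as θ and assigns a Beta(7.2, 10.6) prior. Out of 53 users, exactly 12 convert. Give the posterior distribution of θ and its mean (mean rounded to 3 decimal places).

Posterior: Beta(19.2, 51.6); mean ≈ 0.271

The binomial likelihood is conjugate to the Beta prior: with 12 successes and 41 failures, the posterior is Beta(7.2+12, 10.6+41) = Beta(19.2, 51.6).
E[θ | data] = 19.2/(19.2+51.6) = 0.271.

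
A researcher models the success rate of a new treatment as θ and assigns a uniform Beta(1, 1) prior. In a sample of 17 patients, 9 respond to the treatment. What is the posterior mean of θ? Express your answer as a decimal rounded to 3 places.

Posterior mean ≈ 0.526

Observing 9 successes and 8 failures updates Beta(1, 1) by adding the success and failure counts to the two shape parameters: α = 1+9 = 10, β = 1+8 = 9.
E[θ | data] = 10/(10+9) = 0.526.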